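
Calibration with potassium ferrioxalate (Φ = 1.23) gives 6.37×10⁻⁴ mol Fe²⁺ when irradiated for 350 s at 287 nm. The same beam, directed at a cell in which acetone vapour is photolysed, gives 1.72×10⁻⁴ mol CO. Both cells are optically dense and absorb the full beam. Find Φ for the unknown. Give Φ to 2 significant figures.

Photons absorbed by the actinometer: 6.37×10⁻⁴ / 1.23 = 5.179×10⁻⁴ mol.
Φ(unknown) = 1.72×10⁻⁴ / 5.179×10⁻⁴ = 0.33.

Φ = 0.33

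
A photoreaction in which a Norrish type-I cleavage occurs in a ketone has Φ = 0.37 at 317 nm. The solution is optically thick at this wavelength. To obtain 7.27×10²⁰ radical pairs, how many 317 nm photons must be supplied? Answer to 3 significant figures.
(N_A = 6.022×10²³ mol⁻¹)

1.96×10²¹ photons

Product: 7.27×10²⁰ / 6.022×10²³ = 0.001207 mol.
Photons that must be absorbed: 0.001207 / 0.37 = 0.003262 mol.
Photon count: 0.003262 × 6.022×10²³ = 1.96×10²¹.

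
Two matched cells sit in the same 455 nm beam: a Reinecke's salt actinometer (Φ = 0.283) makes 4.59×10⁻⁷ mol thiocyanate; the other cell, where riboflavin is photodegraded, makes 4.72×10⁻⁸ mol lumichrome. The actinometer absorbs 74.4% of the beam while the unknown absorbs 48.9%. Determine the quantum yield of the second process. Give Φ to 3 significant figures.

Photons absorbed by the actinometer: 4.59×10⁻⁷ / 0.283 = 1.622×10⁻⁶ mol.
Incident flux: 1.622×10⁻⁶ / 0.744 = 2.180×10⁻⁶ einstein.
Absorbed by unknown: 0.489 × 2.180×10⁻⁶ = 1.066×10⁻⁶ mol.
Φ(unknown) = 4.72×10⁻⁸ / 1.066×10⁻⁶ = 0.0443.

Φ = 0.0443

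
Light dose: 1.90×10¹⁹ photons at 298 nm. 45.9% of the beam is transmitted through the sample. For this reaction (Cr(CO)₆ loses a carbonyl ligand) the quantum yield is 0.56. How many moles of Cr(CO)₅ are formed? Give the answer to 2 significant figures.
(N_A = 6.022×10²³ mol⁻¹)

9.6×10⁻⁶ mol

Moles of photons: 1.90×10¹⁹ / 6.022×10²³ = 3.155×10⁻⁵ mol.
Fraction absorbed: 1 − 45.9/100 = 0.5410.
Photons absorbed: 0.5410 × 3.155×10⁻⁵ = 1.707×10⁻⁵ mol.
Product: Φ × n_abs = 0.56 × 1.707×10⁻⁵ = 9.559×10⁻⁶ mol.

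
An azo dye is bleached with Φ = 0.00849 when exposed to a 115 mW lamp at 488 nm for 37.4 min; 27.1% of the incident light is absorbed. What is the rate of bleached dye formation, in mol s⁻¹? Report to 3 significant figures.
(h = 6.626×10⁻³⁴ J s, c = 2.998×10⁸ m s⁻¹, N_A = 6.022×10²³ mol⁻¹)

Photon energy at 488 nm: hc/λ = (6.626×10⁻³⁴)(2.998×10⁸)/(488×10⁻⁹) = 4.071×10⁻¹⁹ J.
Energy delivered: (115 mW)(2244 s) = 258.1 J.
Photons incident: 258.1 / 4.071×10⁻¹⁹ = 6.340×10²⁰, i.e. 6.340×10²⁰/6.022×10²³ = 0.001053 mol.
Photons absorbed: 0.271 × 0.001053 = 2.854×10⁻⁴ mol.
Product formed: 0.00849 × 2.854×10⁻⁴ = 2.423×10⁻⁶ mol.
Rate: 2.423×10⁻⁶ / 2244 s = 1.08×10⁻⁹ mol s⁻¹.

1.08×10⁻⁹ mol s⁻¹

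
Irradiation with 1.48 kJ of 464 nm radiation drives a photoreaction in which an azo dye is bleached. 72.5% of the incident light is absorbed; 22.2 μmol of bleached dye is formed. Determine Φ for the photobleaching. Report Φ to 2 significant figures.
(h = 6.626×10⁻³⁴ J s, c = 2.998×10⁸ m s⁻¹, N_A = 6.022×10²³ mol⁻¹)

Φ = 0.0053

Product: 22.2 μmol = 2.22×10⁻⁵ mol.
Photon energy at 464 nm: hc/λ = (6.626×10⁻³⁴)(2.998×10⁸)/(464×10⁻⁹) = 4.281×10⁻¹⁹ J.
Incident energy: 1.48 kJ = 1480 J.
Photons incident: 1480 / 4.281×10⁻¹⁹ = 3.457×10²¹, i.e. 3.457×10²¹/6.022×10²³ = 0.005741 mol.
Photons absorbed: 0.725 × 0.005741 = 0.004162 mol.
Φ = 2.22×10⁻⁵ mol / 0.004162 mol photons = 0.0053.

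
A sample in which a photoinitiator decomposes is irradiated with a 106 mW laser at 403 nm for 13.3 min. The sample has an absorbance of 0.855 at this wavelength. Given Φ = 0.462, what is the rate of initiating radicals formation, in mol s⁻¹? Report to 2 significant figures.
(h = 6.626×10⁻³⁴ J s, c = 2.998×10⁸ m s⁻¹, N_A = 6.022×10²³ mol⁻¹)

1.4×10⁻⁷ mol s⁻¹

Photon energy at 403 nm: hc/λ = (6.626×10⁻³⁴)(2.998×10⁸)/(403×10⁻⁹) = 4.929×10⁻¹⁹ J.
Energy delivered: (106 mW)(798 s) = 84.59 J.
Photons incident: 84.59 / 4.929×10⁻¹⁹ = 1.716×10²⁰, i.e. 1.716×10²⁰/6.022×10²³ = 2.850×10⁻⁴ mol.
Fraction absorbed: 1 − 10^(−0.855) = 0.8604.
Photons absorbed: 0.8604 × 2.850×10⁻⁴ = 2.452×10⁻⁴ mol.
Product formed: 0.462 × 2.452×10⁻⁴ = 1.133×10⁻⁴ mol.
Rate: 1.133×10⁻⁴ / 798 s = 1.4×10⁻⁷ mol s⁻¹.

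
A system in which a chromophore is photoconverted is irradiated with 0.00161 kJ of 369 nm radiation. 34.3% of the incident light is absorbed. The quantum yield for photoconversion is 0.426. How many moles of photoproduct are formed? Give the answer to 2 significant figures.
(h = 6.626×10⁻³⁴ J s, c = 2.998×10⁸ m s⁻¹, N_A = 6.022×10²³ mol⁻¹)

7.3×10⁻⁷ mol

Photon energy at 369 nm: hc/λ = (6.626×10⁻³⁴)(2.998×10⁸)/(369×10⁻⁹) = 5.383×10⁻¹⁹ J.
Incident energy: 0.00161 kJ = 1.61 J.
Photons incident: 1.61 / 5.383×10⁻¹⁹ = 2.991×10¹⁸, i.e. 2.991×10¹⁸/6.022×10²³ = 4.967×10⁻⁶ mol.
Photons absorbed: 0.343 × 4.967×10⁻⁶ = 1.704×10⁻⁶ mol.
Product: Φ × n_abs = 0.426 × 1.704×10⁻⁶ = 7.259×10⁻⁷ mol.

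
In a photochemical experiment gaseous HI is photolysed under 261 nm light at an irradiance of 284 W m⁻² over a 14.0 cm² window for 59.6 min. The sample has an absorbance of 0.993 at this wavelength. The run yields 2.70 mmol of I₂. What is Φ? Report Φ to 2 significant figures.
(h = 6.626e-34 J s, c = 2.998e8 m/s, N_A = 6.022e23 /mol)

Product: 2.70 mmol = 0.00270 mol.
Photon energy at 261 nm: hc/λ = (6.626e-34)(2.998e8)/(261e-9) = 7.611e-19 J.
Energy delivered: (284 W m⁻²)(14.0e-4 m²)(3576 s) = 1422 J.
Photons incident: 1422 / 7.611e-19 = 1.868e21, i.e. 1.868e21/6.022e23 = 0.003102 mol.
Fraction absorbed: 1 − 10^(−0.993) = 0.8984.
Photons absorbed: 0.8984 × 0.003102 = 0.002787 mol.
Φ = 0.00270 mol / 0.002787 mol photons = 0.97.

Φ = 0.97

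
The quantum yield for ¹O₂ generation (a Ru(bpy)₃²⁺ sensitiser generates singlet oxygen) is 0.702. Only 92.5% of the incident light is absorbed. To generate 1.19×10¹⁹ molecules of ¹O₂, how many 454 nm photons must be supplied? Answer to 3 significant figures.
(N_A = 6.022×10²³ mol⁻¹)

Product: 1.19×10¹⁹ / 6.022×10²³ = 1.976×10⁻⁵ mol.
Photons that must be absorbed: 1.976×10⁻⁵ / 0.702 = 2.815×10⁻⁵ mol.
Incident photons needed: 2.815×10⁻⁵ / 0.925 = 3.043×10⁻⁵ mol.
Photon count: 3.043×10⁻⁵ × 6.022×10²³ = 1.83×10¹⁹.

1.83×10¹⁹ photons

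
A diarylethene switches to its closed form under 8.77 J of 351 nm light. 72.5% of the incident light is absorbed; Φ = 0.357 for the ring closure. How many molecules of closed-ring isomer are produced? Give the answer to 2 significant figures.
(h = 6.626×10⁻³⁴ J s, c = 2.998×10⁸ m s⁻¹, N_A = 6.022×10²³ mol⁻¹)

Photon energy at 351 nm: hc/λ = (6.626×10⁻³⁴)(2.998×10⁸)/(351×10⁻⁹) = 5.659×10⁻¹⁹ J.
Photons incident: 8.77 / 5.659×10⁻¹⁹ = 1.550×10¹⁹, i.e. 1.550×10¹⁹/6.022×10²³ = 2.574×10⁻⁵ mol.
Photons absorbed: 0.725 × 2.574×10⁻⁵ = 1.866×10⁻⁵ mol.
Product: Φ × n_abs = 0.357 × 1.866×10⁻⁵ = 6.662×10⁻⁶ mol.
As a count: 6.662×10⁻⁶ × 6.022×10²³ = 4.0×10¹⁸.

4.0×10¹⁸ molecules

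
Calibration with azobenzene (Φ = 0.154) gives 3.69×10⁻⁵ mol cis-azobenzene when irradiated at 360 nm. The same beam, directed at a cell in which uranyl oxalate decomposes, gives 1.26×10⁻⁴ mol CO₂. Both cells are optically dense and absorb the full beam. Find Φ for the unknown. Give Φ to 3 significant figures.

Photons absorbed by the actinometer: 3.69×10⁻⁵ / 0.154 = 2.396×10⁻⁴ mol.
Φ(unknown) = 1.26×10⁻⁴ / 2.396×10⁻⁴ = 0.526.

Φ = 0.526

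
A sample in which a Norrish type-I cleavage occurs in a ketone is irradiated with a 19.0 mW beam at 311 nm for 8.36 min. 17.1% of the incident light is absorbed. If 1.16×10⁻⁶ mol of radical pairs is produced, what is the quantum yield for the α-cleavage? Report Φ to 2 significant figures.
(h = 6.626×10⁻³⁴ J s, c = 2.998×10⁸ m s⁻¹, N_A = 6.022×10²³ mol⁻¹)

Φ = 0.27

Photon energy at 311 nm: hc/λ = (6.626×10⁻³⁴)(2.998×10⁸)/(311×10⁻⁹) = 6.387×10⁻¹⁹ J.
Energy delivered: (19.0 mW)(501.6 s) = 9.530 J.
Photons incident: 9.530 / 6.387×10⁻¹⁹ = 1.492×10¹⁹, i.e. 1.492×10¹⁹/6.022×10²³ = 2.478×10⁻⁵ mol.
Photons absorbed: 0.171 × 2.478×10⁻⁵ = 4.237×10⁻⁶ mol.
Φ = 1.16×10⁻⁶ mol / 4.237×10⁻⁶ mol photons = 0.27.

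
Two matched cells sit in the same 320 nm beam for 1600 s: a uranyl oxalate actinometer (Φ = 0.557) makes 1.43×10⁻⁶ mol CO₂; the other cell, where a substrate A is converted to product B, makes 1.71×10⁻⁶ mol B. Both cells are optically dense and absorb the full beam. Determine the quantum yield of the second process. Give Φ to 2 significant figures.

Φ = 0.67

Photons absorbed by the actinometer: 1.43×10⁻⁶ / 0.557 = 2.567×10⁻⁶ mol.
Φ(unknown) = 1.71×10⁻⁶ / 2.567×10⁻⁶ = 0.67.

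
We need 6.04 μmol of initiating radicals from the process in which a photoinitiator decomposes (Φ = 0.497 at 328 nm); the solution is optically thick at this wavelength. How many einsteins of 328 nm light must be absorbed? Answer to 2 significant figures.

1.2e-5 einstein

Product: 6.04 μmol = 6.04e-6 mol.
Photons that must be absorbed: 6.04e-6 / 0.497 = 1.215e-5 mol.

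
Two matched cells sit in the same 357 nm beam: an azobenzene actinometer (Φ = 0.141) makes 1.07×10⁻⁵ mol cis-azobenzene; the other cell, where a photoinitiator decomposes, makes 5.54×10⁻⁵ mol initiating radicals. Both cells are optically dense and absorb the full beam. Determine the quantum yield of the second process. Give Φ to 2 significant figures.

Φ = 0.73

Photons absorbed by the actinometer: 1.07×10⁻⁵ / 0.141 = 7.589×10⁻⁵ mol.
Φ(unknown) = 5.54×10⁻⁵ / 7.589×10⁻⁵ = 0.73.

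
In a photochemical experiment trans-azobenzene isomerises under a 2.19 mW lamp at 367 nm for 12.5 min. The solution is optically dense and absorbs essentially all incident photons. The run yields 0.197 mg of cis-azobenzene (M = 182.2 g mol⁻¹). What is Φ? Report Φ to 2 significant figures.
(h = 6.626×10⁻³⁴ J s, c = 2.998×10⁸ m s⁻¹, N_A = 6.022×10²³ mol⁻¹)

Φ = 0.21

Product: 0.197 mg / 182.2 g mol⁻¹ = 1.081×10⁻⁶ mol.
Photon energy at 367 nm: hc/λ = (6.626×10⁻³⁴)(2.998×10⁸)/(367×10⁻⁹) = 5.413×10⁻¹⁹ J.
Energy delivered: (2.19 mW)(750 s) = 1.643 J.
Photons incident: 1.643 / 5.413×10⁻¹⁹ = 3.035×10¹⁸, i.e. 3.035×10¹⁸/6.022×10²³ = 5.040×10⁻⁶ mol.
Φ = 1.081×10⁻⁶ mol / 5.040×10⁻⁶ mol photons = 0.21.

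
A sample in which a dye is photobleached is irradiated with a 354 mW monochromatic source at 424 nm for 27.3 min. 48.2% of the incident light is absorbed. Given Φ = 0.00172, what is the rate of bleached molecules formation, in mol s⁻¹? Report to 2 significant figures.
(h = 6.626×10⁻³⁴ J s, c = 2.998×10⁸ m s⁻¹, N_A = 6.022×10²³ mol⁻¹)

Photon energy at 424 nm: hc/λ = (6.626×10⁻³⁴)(2.998×10⁸)/(424×10⁻⁹) = 4.685×10⁻¹⁹ J.
Energy delivered: (354 mW)(1638 s) = 579.9 J.
Photons incident: 579.9 / 4.685×10⁻¹⁹ = 1.238×10²¹, i.e. 1.238×10²¹/6.022×10²³ = 0.002056 mol.
Photons absorbed: 0.482 × 0.002056 = 9.910×10⁻⁴ mol.
Product formed: 0.00172 × 9.910×10⁻⁴ = 1.705×10⁻⁶ mol.
Rate: 1.705×10⁻⁶ / 1638 s = 1.0×10⁻⁹ mol s⁻¹.

1.0×10⁻⁹ mol s⁻¹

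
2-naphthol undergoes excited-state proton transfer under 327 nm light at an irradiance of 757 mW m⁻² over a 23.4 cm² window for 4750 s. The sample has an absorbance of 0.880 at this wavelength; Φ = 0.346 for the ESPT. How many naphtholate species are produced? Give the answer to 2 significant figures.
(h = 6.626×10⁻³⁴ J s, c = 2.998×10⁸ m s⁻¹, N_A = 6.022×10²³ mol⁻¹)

Photon energy at 327 nm: hc/λ = (6.626×10⁻³⁴)(2.998×10⁸)/(327×10⁻⁹) = 6.075×10⁻¹⁹ J.
Energy delivered: (757 mW m⁻²)(23.4×10⁻⁴ m²)(4750 s) = 8.414 J.
Photons incident: 8.414 / 6.075×10⁻¹⁹ = 1.385×10¹⁹, i.e. 1.385×10¹⁹/6.022×10²³ = 2.300×10⁻⁵ mol.
Fraction absorbed: 1 − 10^(−0.880) = 0.8682.
Photons absorbed: 0.8682 × 2.300×10⁻⁵ = 1.997×10⁻⁵ mol.
Product: Φ × n_abs = 0.346 × 1.997×10⁻⁵ = 6.910×10⁻⁶ mol.
As a count: 6.910×10⁻⁶ × 6.022×10²³ = 4.2×10¹⁸.

4.2×10¹⁸ species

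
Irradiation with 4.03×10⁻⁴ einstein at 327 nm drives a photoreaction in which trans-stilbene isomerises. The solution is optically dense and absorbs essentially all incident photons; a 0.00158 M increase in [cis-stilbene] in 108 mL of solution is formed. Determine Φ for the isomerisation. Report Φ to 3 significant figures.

Product: (0.00158 M)(0.108 L) = 1.706×10⁻⁴ mol.
Φ = 1.706×10⁻⁴ mol / 4.03×10⁻⁴ mol photons = 0.423.

Φ = 0.423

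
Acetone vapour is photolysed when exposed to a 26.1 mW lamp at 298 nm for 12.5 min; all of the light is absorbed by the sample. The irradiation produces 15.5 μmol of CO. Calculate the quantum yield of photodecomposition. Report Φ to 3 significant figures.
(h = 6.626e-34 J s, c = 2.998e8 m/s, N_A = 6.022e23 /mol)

Φ = 0.318

Product: 15.5 μmol = 1.55e-5 mol.
Photon energy at 298 nm: hc/λ = (6.626e-34)(2.998e8)/(298e-9) = 6.666e-19 J.
Energy delivered: (26.1 mW)(750 s) = 19.58 J.
Photons incident: 19.58 / 6.666e-19 = 2.937e19, i.e. 2.937e19/6.022e23 = 4.877e-5 mol.
Φ = 1.55e-5 mol / 4.877e-5 mol photons = 0.318.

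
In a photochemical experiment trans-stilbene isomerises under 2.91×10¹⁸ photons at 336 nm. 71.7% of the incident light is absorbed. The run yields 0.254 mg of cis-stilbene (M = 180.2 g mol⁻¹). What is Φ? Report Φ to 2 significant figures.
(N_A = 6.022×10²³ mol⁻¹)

Φ = 0.41

Product: 0.254 mg / 180.2 g mol⁻¹ = 1.410×10⁻⁶ mol.
Moles of photons: 2.91×10¹⁸ / 6.022×10²³ = 4.832×10⁻⁶ mol.
Photons absorbed: 0.717 × 4.832×10⁻⁶ = 3.465×10⁻⁶ mol.
Φ = 1.410×10⁻⁶ mol / 3.465×10⁻⁶ mol photons = 0.41.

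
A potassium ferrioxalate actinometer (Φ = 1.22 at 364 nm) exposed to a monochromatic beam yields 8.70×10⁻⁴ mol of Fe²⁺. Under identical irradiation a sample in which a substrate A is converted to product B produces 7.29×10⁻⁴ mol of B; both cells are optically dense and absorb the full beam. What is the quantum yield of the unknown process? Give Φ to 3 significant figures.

Photons absorbed by the actinometer: 8.70×10⁻⁴ / 1.22 = 7.131×10⁻⁴ mol.
Φ(unknown) = 7.29×10⁻⁴ / 7.131×10⁻⁴ = 1.02.

Φ = 1.02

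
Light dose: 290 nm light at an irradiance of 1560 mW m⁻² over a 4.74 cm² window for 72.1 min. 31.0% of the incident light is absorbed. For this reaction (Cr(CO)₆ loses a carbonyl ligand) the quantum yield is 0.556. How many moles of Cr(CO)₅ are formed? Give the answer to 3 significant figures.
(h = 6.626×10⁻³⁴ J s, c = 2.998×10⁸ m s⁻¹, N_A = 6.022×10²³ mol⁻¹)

1.34×10⁻⁶ mol

Photon energy at 290 nm: hc/λ = (6.626×10⁻³⁴)(2.998×10⁸)/(290×10⁻⁹) = 6.850×10⁻¹⁹ J.
Energy delivered: (1560 mW m⁻²)(4.74×10⁻⁴ m²)(4326 s) = 3.199 J.
Photons incident: 3.199 / 6.850×10⁻¹⁹ = 4.670×10¹⁸, i.e. 4.670×10¹⁸/6.022×10²³ = 7.755×10⁻⁶ mol.
Photons absorbed: 0.310 × 7.755×10⁻⁶ = 2.404×10⁻⁶ mol.
Product: Φ × n_abs = 0.556 × 2.404×10⁻⁶ = 1.337×10⁻⁶ mol.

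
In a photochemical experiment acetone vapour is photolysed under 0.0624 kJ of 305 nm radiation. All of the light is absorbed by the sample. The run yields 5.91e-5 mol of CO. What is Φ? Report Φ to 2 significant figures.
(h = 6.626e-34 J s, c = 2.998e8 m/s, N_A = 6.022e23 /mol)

Φ = 0.37

Photon energy at 305 nm: hc/λ = (6.626e-34)(2.998e8)/(305e-9) = 6.513e-19 J.
Incident energy: 0.0624 kJ = 62.4 J.
Photons incident: 62.4 / 6.513e-19 = 9.581e19, i.e. 9.581e19/6.022e23 = 1.591e-4 mol.
Φ = 5.91e-5 mol / 1.591e-4 mol photons = 0.37.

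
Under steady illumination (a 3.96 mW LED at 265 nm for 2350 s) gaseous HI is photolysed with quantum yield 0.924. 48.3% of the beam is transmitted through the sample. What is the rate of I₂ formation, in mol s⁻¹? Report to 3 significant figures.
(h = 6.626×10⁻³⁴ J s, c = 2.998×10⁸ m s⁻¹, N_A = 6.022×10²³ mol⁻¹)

4.19×10⁻⁹ mol s⁻¹

Photon energy at 265 nm: hc/λ = (6.626×10⁻³⁴)(2.998×10⁸)/(265×10⁻⁹) = 7.496×10⁻¹⁹ J.
Energy delivered: (3.96 mW)(2350 s) = 9.306 J.
Photons incident: 9.306 / 7.496×10⁻¹⁹ = 1.241×10¹⁹, i.e. 1.241×10¹⁹/6.022×10²³ = 2.061×10⁻⁵ mol.
Fraction absorbed: 1 − 48.3/100 = 0.5170.
Photons absorbed: 0.5170 × 2.061×10⁻⁵ = 1.066×10⁻⁵ mol.
Product formed: 0.924 × 1.066×10⁻⁵ = 9.850×10⁻⁶ mol.
Rate: 9.850×10⁻⁶ / 2350 s = 4.19×10⁻⁹ mol s⁻¹.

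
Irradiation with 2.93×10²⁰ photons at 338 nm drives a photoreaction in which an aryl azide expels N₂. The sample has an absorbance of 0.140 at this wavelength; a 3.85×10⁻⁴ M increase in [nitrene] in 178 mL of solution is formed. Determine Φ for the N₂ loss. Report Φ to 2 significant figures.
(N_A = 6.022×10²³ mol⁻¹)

Φ = 0.51

Product: (3.85×10⁻⁴ M)(0.178 L) = 6.853×10⁻⁵ mol.
Moles of photons: 2.93×10²⁰ / 6.022×10²³ = 4.865×10⁻⁴ mol.
Fraction absorbed: 1 − 10^(−0.140) = 0.2756.
Photons absorbed: 0.2756 × 4.865×10⁻⁴ = 1.341×10⁻⁴ mol.
Φ = 6.853×10⁻⁵ mol / 1.341×10⁻⁴ mol photons = 0.51.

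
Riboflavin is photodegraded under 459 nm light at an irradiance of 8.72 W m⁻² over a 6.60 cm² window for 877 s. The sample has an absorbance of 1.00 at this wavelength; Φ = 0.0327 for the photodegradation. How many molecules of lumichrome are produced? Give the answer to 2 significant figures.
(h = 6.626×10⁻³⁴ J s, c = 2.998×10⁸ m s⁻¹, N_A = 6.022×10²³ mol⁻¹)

3.4×10¹⁷ molecules

Photon energy at 459 nm: hc/λ = (6.626×10⁻³⁴)(2.998×10⁸)/(459×10⁻⁹) = 4.328×10⁻¹⁹ J.
Energy delivered: (8.72 W m⁻²)(6.60×10⁻⁴ m²)(877 s) = 5.047 J.
Photons incident: 5.047 / 4.328×10⁻¹⁹ = 1.166×10¹⁹, i.e. 1.166×10¹⁹/6.022×10²³ = 1.936×10⁻⁵ mol.
Fraction absorbed: 1 − 10^(−1.00) = 0.9000.
Photons absorbed: 0.9000 × 1.936×10⁻⁵ = 1.742×10⁻⁵ mol.
Product: Φ × n_abs = 0.0327 × 1.742×10⁻⁵ = 5.696×10⁻⁷ mol.
As a count: 5.696×10⁻⁷ × 6.022×10²³ = 3.4×10¹⁷.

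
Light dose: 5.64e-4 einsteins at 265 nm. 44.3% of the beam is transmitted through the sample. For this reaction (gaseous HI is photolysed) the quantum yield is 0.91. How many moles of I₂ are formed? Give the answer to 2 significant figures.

Fraction absorbed: 1 − 44.3/100 = 0.5570.
Photons absorbed: 0.5570 × 5.64e-4 = 3.141e-4 mol.
Product: Φ × n_abs = 0.91 × 3.141e-4 = 2.858e-4 mol.

2.9e-4 mol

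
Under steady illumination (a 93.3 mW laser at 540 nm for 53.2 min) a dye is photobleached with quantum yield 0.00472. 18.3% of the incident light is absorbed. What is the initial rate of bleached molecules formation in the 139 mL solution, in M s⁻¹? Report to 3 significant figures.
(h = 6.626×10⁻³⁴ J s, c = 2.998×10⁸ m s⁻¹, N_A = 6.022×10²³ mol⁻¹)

Photon energy at 540 nm: hc/λ = (6.626×10⁻³⁴)(2.998×10⁸)/(540×10⁻⁹) = 3.679×10⁻¹⁹ J.
Energy delivered: (93.3 mW)(3192 s) = 297.8 J.
Photons incident: 297.8 / 3.679×10⁻¹⁹ = 8.095×10²⁰, i.e. 8.095×10²⁰/6.022×10²³ = 0.001344 mol.
Photons absorbed: 0.183 × 0.001344 = 2.460×10⁻⁴ mol.
Product formed: 0.00472 × 2.460×10⁻⁴ = 1.161×10⁻⁶ mol.
Rate: 1.161×10⁻⁶ mol / (3192 s × 0.139 L) = 2.62×10⁻⁹ M s⁻¹.

2.62×10⁻⁹ M s⁻¹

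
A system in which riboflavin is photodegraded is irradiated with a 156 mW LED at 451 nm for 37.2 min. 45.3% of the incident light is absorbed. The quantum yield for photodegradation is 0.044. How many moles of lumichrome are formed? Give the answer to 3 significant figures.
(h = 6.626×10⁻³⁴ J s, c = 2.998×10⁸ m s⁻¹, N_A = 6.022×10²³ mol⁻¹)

Photon energy at 451 nm: hc/λ = (6.626×10⁻³⁴)(2.998×10⁸)/(451×10⁻⁹) = 4.405×10⁻¹⁹ J.
Energy delivered: (156 mW)(2232 s) = 348.2 J.
Photons incident: 348.2 / 4.405×10⁻¹⁹ = 7.905×10²⁰, i.e. 7.905×10²⁰/6.022×10²³ = 0.001313 mol.
Photons absorbed: 0.453 × 0.001313 = 5.948×10⁻⁴ mol.
Product: Φ × n_abs = 0.044 × 5.948×10⁻⁴ = 2.617×10⁻⁵ mol.

2.62×10⁻⁵ mol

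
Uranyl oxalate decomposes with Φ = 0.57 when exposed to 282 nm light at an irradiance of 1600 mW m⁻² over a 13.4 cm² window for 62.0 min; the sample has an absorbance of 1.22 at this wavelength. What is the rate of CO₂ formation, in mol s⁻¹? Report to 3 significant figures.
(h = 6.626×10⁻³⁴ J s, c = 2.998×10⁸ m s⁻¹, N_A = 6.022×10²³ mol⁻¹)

2.71×10⁻⁹ mol s⁻¹

Photon energy at 282 nm: hc/λ = (6.626×10⁻³⁴)(2.998×10⁸)/(282×10⁻⁹) = 7.044×10⁻¹⁹ J.
Energy delivered: (1600 mW m⁻²)(13.4×10⁻⁴ m²)(3720 s) = 7.976 J.
Photons incident: 7.976 / 7.044×10⁻¹⁹ = 1.132×10¹⁹, i.e. 1.132×10¹⁹/6.022×10²³ = 1.880×10⁻⁵ mol.
Fraction absorbed: 1 − 10^(−1.22) = 0.9397.
Photons absorbed: 0.9397 × 1.880×10⁻⁵ = 1.767×10⁻⁵ mol.
Product formed: 0.57 × 1.767×10⁻⁵ = 1.007×10⁻⁵ mol.
Rate: 1.007×10⁻⁵ / 3720 s = 2.71×10⁻⁹ mol s⁻¹.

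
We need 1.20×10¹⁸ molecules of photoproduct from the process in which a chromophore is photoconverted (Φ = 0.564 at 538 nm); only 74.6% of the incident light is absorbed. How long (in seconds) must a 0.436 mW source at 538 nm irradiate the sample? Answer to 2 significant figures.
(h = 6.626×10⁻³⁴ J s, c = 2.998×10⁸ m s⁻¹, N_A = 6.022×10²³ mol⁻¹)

t ≈ 2400 s

Product: 1.20×10¹⁸ / 6.022×10²³ = 1.993×10⁻⁶ mol.
Photons that must be absorbed: 1.993×10⁻⁶ / 0.564 = 3.534×10⁻⁶ mol.
Incident photons needed: 3.534×10⁻⁶ / 0.746 = 4.737×10⁻⁶ mol.
Photon energy: hc/λ = 3.692×10⁻¹⁹ J; per mole, 2.223×10⁵ J mol⁻¹.
Energy required: 4.737×10⁻⁶ × 2.223×10⁵ = 1.053 J.
Time: 1.053 J / 0.000436 W = 2400 s.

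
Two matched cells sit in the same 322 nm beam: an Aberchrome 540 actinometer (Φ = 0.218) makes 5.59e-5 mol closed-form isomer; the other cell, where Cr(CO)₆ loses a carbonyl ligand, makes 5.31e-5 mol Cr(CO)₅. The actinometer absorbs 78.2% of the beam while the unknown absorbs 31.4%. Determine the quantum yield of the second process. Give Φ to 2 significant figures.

Photons absorbed by the actinometer: 5.59e-5 / 0.218 = 2.564e-4 mol.
Incident flux: 2.564e-4 / 0.782 = 3.279e-4 einstein.
Absorbed by unknown: 0.314 × 3.279e-4 = 1.030e-4 mol.
Φ(unknown) = 5.31e-5 / 1.030e-4 = 0.52.

Φ = 0.52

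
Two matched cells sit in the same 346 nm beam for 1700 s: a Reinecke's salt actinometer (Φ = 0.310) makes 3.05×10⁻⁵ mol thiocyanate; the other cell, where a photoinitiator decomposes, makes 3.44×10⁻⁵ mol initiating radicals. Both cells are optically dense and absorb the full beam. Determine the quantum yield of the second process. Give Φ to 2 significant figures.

Φ = 0.35

Photons absorbed by the actinometer: 3.05×10⁻⁵ / 0.310 = 9.839×10⁻⁵ mol.
Φ(unknown) = 3.44×10⁻⁵ / 9.839×10⁻⁵ = 0.35.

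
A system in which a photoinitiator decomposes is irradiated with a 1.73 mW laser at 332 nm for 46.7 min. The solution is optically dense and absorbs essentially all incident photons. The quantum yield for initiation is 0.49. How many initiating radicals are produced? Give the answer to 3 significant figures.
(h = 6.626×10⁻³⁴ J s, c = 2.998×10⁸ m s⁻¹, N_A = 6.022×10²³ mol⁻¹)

Photon energy at 332 nm: hc/λ = (6.626×10⁻³⁴)(2.998×10⁸)/(332×10⁻⁹) = 5.983×10⁻¹⁹ J.
Energy delivered: (1.73 mW)(2802 s) = 4.847 J.
Photons incident: 4.847 / 5.983×10⁻¹⁹ = 8.101×10¹⁸, i.e. 8.101×10¹⁸/6.022×10²³ = 1.345×10⁻⁵ mol.
Product: Φ × n_abs = 0.49 × 1.345×10⁻⁵ = 6.591×10⁻⁶ mol.
As a count: 6.591×10⁻⁶ × 6.022×10²³ = 3.97×10¹⁸.

3.97×10¹⁸ initiating radicals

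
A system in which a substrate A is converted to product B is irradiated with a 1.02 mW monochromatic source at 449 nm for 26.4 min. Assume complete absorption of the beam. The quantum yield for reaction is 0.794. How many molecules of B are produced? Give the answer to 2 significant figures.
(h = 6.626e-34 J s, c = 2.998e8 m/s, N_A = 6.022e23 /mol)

Photon energy at 449 nm: hc/λ = (6.626e-34)(2.998e8)/(449e-9) = 4.424e-19 J.
Energy delivered: (1.02 mW)(1584 s) = 1.616 J.
Photons incident: 1.616 / 4.424e-19 = 3.653e18, i.e. 3.653e18/6.022e23 = 6.066e-6 mol.
Product: Φ × n_abs = 0.794 × 6.066e-6 = 4.816e-6 mol.
As a count: 4.816e-6 × 6.022e23 = 2.9e18.

2.9e18 molecules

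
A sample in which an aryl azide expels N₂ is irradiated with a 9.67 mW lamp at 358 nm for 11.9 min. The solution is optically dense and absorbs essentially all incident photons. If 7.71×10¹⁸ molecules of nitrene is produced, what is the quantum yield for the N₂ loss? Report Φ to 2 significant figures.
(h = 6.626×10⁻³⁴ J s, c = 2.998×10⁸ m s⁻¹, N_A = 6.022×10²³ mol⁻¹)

Product: 7.71×10¹⁸ / 6.022×10²³ = 1.280×10⁻⁵ mol.
Photon energy at 358 nm: hc/λ = (6.626×10⁻³⁴)(2.998×10⁸)/(358×10⁻⁹) = 5.549×10⁻¹⁹ J.
Energy delivered: (9.67 mW)(714 s) = 6.904 J.
Photons incident: 6.904 / 5.549×10⁻¹⁹ = 1.244×10¹⁹, i.e. 1.244×10¹⁹/6.022×10²³ = 2.066×10⁻⁵ mol.
Φ = 1.280×10⁻⁵ mol / 2.066×10⁻⁵ mol photons = 0.62.

Φ = 0.62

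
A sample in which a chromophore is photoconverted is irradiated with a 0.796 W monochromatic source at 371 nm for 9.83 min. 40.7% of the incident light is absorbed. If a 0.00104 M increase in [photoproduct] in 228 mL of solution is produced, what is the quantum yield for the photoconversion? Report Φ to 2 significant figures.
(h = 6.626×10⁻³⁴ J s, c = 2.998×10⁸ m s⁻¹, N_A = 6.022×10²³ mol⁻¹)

Φ = 0.40

Product: (0.00104 M)(0.228 L) = 2.371×10⁻⁴ mol.
Photon energy at 371 nm: hc/λ = (6.626×10⁻³⁴)(2.998×10⁸)/(371×10⁻⁹) = 5.354×10⁻¹⁹ J.
Energy delivered: (0.796 W)(589.8 s) = 469.5 J.
Photons incident: 469.5 / 5.354×10⁻¹⁹ = 8.769×10²⁰, i.e. 8.769×10²⁰/6.022×10²³ = 0.001456 mol.
Photons absorbed: 0.407 × 0.001456 = 5.926×10⁻⁴ mol.
Φ = 2.371×10⁻⁴ mol / 5.926×10⁻⁴ mol photons = 0.40.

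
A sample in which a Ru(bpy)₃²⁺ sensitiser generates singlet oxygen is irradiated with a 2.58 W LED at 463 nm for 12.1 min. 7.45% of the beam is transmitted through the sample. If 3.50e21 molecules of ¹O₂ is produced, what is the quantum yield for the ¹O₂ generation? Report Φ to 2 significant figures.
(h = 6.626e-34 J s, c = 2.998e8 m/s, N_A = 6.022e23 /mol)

Φ = 0.87

Product: 3.50e21 / 6.022e23 = 0.005812 mol.
Photon energy at 463 nm: hc/λ = (6.626e-34)(2.998e8)/(463e-9) = 4.290e-19 J.
Energy delivered: (2.58 W)(726 s) = 1873 J.
Photons incident: 1873 / 4.290e-19 = 4.366e21, i.e. 4.366e21/6.022e23 = 0.007250 mol.
Fraction absorbed: 1 − 7.45/100 = 0.9255.
Photons absorbed: 0.9255 × 0.007250 = 0.006710 mol.
Φ = 0.005812 mol / 0.006710 mol photons = 0.87.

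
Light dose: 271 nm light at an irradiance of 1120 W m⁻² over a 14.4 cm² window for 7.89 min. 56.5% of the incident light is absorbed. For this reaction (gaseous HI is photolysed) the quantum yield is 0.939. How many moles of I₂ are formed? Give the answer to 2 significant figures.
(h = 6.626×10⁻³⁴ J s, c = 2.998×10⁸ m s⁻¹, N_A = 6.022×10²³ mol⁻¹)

Photon energy at 271 nm: hc/λ = (6.626×10⁻³⁴)(2.998×10⁸)/(271×10⁻⁹) = 7.330×10⁻¹⁹ J.
Energy delivered: (1120 W m⁻²)(14.4×10⁻⁴ m²)(473.4 s) = 763.5 J.
Photons incident: 763.5 / 7.330×10⁻¹⁹ = 1.042×10²¹, i.e. 1.042×10²¹/6.022×10²³ = 0.001730 mol.
Photons absorbed: 0.565 × 0.001730 = 9.775×10⁻⁴ mol.
Product: Φ × n_abs = 0.939 × 9.775×10⁻⁴ = 9.179×10⁻⁴ mol.

9.2×10⁻⁴ mol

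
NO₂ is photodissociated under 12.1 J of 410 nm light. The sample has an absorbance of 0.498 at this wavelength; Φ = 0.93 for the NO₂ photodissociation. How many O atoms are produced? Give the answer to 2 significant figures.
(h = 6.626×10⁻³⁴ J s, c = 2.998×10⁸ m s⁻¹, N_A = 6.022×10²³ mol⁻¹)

1.6×10¹⁹ atoms

Photon energy at 410 nm: hc/λ = (6.626×10⁻³⁴)(2.998×10⁸)/(410×10⁻⁹) = 4.845×10⁻¹⁹ J.
Photons incident: 12.1 / 4.845×10⁻¹⁹ = 2.497×10¹⁹, i.e. 2.497×10¹⁹/6.022×10²³ = 4.146×10⁻⁵ mol.
Fraction absorbed: 1 − 10^(−0.498) = 0.6823.
Photons absorbed: 0.6823 × 4.146×10⁻⁵ = 2.829×10⁻⁵ mol.
Product: Φ × n_abs = 0.93 × 2.829×10⁻⁵ = 2.631×10⁻⁵ mol.
As a count: 2.631×10⁻⁵ × 6.022×10²³ = 1.6×10¹⁹.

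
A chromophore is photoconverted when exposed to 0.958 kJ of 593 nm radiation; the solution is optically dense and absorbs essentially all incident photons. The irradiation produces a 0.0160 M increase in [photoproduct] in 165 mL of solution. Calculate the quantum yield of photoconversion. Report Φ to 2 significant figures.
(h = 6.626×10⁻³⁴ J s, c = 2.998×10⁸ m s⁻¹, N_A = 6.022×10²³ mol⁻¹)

Φ = 0.56

Product: (0.0160 M)(0.165 L) = 0.002640 mol.
Photon energy at 593 nm: hc/λ = (6.626×10⁻³⁴)(2.998×10⁸)/(593×10⁻⁹) = 3.350×10⁻¹⁹ J.
Incident energy: 0.958 kJ = 958 J.
Photons incident: 958 / 3.350×10⁻¹⁹ = 2.860×10²¹, i.e. 2.860×10²¹/6.022×10²³ = 0.004749 mol.
Φ = 0.002640 mol / 0.004749 mol photons = 0.56.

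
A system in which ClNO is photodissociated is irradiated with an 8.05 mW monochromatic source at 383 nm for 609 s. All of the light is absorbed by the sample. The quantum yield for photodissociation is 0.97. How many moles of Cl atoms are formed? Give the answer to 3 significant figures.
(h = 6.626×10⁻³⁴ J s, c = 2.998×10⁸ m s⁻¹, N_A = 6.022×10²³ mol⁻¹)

Photon energy at 383 nm: hc/λ = (6.626×10⁻³⁴)(2.998×10⁸)/(383×10⁻⁹) = 5.187×10⁻¹⁹ J.
Energy delivered: (8.05 mW)(609 s) = 4.902 J.
Photons incident: 4.902 / 5.187×10⁻¹⁹ = 9.451×10¹⁸, i.e. 9.451×10¹⁸/6.022×10²³ = 1.569×10⁻⁵ mol.
Product: Φ × n_abs = 0.97 × 1.569×10⁻⁵ = 1.522×10⁻⁵ mol.

1.52×10⁻⁵ mol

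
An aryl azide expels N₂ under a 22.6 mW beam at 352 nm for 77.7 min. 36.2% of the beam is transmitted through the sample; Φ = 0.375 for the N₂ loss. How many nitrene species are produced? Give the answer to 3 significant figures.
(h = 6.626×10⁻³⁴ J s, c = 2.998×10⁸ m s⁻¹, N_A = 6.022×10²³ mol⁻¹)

4.47×10¹⁹ species

Photon energy at 352 nm: hc/λ = (6.626×10⁻³⁴)(2.998×10⁸)/(352×10⁻⁹) = 5.643×10⁻¹⁹ J.
Energy delivered: (22.6 mW)(4662 s) = 105.4 J.
Photons incident: 105.4 / 5.643×10⁻¹⁹ = 1.868×10²⁰, i.e. 1.868×10²⁰/6.022×10²³ = 3.102×10⁻⁴ mol.
Fraction absorbed: 1 − 36.2/100 = 0.6380.
Photons absorbed: 0.6380 × 3.102×10⁻⁴ = 1.979×10⁻⁴ mol.
Product: Φ × n_abs = 0.375 × 1.979×10⁻⁴ = 7.421×10⁻⁵ mol.
As a count: 7.421×10⁻⁵ × 6.022×10²³ = 4.47×10¹⁹.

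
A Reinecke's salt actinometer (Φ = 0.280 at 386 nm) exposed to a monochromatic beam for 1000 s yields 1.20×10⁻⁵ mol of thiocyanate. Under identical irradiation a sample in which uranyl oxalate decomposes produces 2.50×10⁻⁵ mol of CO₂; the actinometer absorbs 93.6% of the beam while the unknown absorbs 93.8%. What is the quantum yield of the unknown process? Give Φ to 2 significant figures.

Φ = 0.58

Photons absorbed by the actinometer: 1.20×10⁻⁵ / 0.280 = 4.286×10⁻⁵ mol.
Incident flux: 4.286×10⁻⁵ / 0.936 = 4.579×10⁻⁵ einstein.
Absorbed by unknown: 0.938 × 4.579×10⁻⁵ = 4.295×10⁻⁵ mol.
Φ(unknown) = 2.50×10⁻⁵ / 4.295×10⁻⁵ = 0.58.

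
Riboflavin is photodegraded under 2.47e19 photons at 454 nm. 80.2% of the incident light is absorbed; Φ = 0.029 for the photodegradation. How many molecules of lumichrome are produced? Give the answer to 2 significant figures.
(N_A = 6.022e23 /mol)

Moles of photons: 2.47e19 / 6.022e23 = 4.102e-5 mol.
Photons absorbed: 0.802 × 4.102e-5 = 3.290e-5 mol.
Product: Φ × n_abs = 0.029 × 3.290e-5 = 9.541e-7 mol.
As a count: 9.541e-7 × 6.022e23 = 5.7e17.

5.7e17 molecules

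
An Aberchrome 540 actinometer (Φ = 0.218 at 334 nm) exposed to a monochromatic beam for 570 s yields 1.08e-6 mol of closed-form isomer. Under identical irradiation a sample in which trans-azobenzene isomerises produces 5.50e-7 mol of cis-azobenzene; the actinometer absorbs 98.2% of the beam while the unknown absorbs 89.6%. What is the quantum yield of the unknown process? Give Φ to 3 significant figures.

Photons absorbed by the actinometer: 1.08e-6 / 0.218 = 4.954e-6 mol.
Incident flux: 4.954e-6 / 0.982 = 5.045e-6 einstein.
Absorbed by unknown: 0.896 × 5.045e-6 = 4.520e-6 mol.
Φ(unknown) = 5.50e-7 / 4.520e-6 = 0.122.

Φ = 0.122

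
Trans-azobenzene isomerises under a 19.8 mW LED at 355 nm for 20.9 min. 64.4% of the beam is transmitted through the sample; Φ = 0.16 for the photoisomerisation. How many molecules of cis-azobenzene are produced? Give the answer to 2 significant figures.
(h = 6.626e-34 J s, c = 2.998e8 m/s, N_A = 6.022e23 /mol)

Photon energy at 355 nm: hc/λ = (6.626e-34)(2.998e8)/(355e-9) = 5.596e-19 J.
Energy delivered: (19.8 mW)(1254 s) = 24.83 J.
Photons incident: 24.83 / 5.596e-19 = 4.437e19, i.e. 4.437e19/6.022e23 = 7.368e-5 mol.
Fraction absorbed: 1 − 64.4/100 = 0.3560.
Photons absorbed: 0.3560 × 7.368e-5 = 2.623e-5 mol.
Product: Φ × n_abs = 0.16 × 2.623e-5 = 4.197e-6 mol.
As a count: 4.197e-6 × 6.022e23 = 2.5e18.

2.5e18 molecules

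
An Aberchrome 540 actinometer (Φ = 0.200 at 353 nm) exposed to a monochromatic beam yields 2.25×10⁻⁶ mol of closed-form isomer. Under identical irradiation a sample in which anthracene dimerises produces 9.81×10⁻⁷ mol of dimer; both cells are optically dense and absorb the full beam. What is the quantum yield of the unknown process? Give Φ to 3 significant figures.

Φ = 0.0872

Photons absorbed by the actinometer: 2.25×10⁻⁶ / 0.200 = 1.125×10⁻⁵ mol.
Φ(unknown) = 9.81×10⁻⁷ / 1.125×10⁻⁵ = 0.0872.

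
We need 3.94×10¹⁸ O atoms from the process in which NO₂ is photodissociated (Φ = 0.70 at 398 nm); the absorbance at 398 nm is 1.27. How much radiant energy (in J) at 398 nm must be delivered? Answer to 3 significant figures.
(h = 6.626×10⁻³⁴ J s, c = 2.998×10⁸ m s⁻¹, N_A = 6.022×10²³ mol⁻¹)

2.97 J

Product: 3.94×10¹⁸ / 6.022×10²³ = 6.543×10⁻⁶ mol.
Photons that must be absorbed: 6.543×10⁻⁶ / 0.70 = 9.347×10⁻⁶ mol.
Fraction absorbed: 1 − 10^(−1.27) = 0.9463.
Incident photons needed: 9.347×10⁻⁶ / 0.9463 = 9.877×10⁻⁶ mol.
Photon energy: hc/λ = 4.991×10⁻¹⁹ J; per mole, 3.006×10⁵ J mol⁻¹.
Energy required: 9.877×10⁻⁶ × 3.006×10⁵ = 2.97 J.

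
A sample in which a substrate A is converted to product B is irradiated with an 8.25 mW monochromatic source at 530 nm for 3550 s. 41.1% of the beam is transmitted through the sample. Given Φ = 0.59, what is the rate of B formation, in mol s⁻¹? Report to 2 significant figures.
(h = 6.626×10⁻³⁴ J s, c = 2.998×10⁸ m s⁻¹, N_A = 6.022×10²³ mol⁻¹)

1.3×10⁻⁸ mol s⁻¹

Photon energy at 530 nm: hc/λ = (6.626×10⁻³⁴)(2.998×10⁸)/(530×10⁻⁹) = 3.748×10⁻¹⁹ J.
Energy delivered: (8.25 mW)(3550 s) = 29.29 J.
Photons incident: 29.29 / 3.748×10⁻¹⁹ = 7.815×10¹⁹, i.e. 7.815×10¹⁹/6.022×10²³ = 1.298×10⁻⁴ mol.
Fraction absorbed: 1 − 41.1/100 = 0.5890.
Photons absorbed: 0.5890 × 1.298×10⁻⁴ = 7.645×10⁻⁵ mol.
Product formed: 0.59 × 7.645×10⁻⁵ = 4.511×10⁻⁵ mol.
Rate: 4.511×10⁻⁵ / 3550 s = 1.3×10⁻⁸ mol s⁻¹.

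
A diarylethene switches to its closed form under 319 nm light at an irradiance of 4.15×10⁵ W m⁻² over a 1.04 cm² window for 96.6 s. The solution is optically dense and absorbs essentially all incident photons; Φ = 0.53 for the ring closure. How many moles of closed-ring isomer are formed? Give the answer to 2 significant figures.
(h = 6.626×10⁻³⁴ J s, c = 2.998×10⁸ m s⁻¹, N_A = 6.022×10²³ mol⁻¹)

Photon energy at 319 nm: hc/λ = (6.626×10⁻³⁴)(2.998×10⁸)/(319×10⁻⁹) = 6.227×10⁻¹⁹ J.
Energy delivered: (4.15×10⁵ W m⁻²)(1.04×10⁻⁴ m²)(96.6 s) = 4169 J.
Photons incident: 4169 / 6.227×10⁻¹⁹ = 6.695×10²¹, i.e. 6.695×10²¹/6.022×10²³ = 0.01112 mol.
Product: Φ × n_abs = 0.53 × 0.01112 = 0.005894 mol.

0.0059 mol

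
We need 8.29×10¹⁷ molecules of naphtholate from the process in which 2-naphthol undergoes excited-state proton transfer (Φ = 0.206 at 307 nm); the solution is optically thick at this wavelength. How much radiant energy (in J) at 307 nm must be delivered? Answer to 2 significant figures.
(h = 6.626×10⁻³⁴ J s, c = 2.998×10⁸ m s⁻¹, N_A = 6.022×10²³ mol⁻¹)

2.6 J

Product: 8.29×10¹⁷ / 6.022×10²³ = 1.377×10⁻⁶ mol.
Photons that must be absorbed: 1.377×10⁻⁶ / 0.206 = 6.684×10⁻⁶ mol.
Photon energy: hc/λ = 6.471×10⁻¹⁹ J; per mole, 3.897×10⁵ J mol⁻¹.
Energy required: 6.684×10⁻⁶ × 3.897×10⁵ = 2.6 J.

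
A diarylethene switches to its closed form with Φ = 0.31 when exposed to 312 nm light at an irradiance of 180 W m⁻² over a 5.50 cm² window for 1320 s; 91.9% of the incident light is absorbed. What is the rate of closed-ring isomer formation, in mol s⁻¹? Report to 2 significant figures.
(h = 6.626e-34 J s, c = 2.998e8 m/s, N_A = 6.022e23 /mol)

7.4e-8 mol s⁻¹

Photon energy at 312 nm: hc/λ = (6.626e-34)(2.998e8)/(312e-9) = 6.367e-19 J.
Energy delivered: (180 W m⁻²)(5.50e-4 m²)(1320 s) = 130.7 J.
Photons incident: 130.7 / 6.367e-19 = 2.053e20, i.e. 2.053e20/6.022e23 = 3.409e-4 mol.
Photons absorbed: 0.919 × 3.409e-4 = 3.133e-4 mol.
Product formed: 0.31 × 3.133e-4 = 9.712e-5 mol.
Rate: 9.712e-5 / 1320 s = 7.4e-8 mol s⁻¹.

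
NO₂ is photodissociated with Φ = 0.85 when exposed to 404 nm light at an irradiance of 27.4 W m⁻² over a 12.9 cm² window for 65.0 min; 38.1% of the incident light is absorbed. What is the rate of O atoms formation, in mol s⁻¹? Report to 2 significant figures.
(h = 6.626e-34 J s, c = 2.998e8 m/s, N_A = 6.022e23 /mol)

Photon energy at 404 nm: hc/λ = (6.626e-34)(2.998e8)/(404e-9) = 4.917e-19 J.
Energy delivered: (27.4 W m⁻²)(12.9e-4 m²)(3900 s) = 137.8 J.
Photons incident: 137.8 / 4.917e-19 = 2.803e20, i.e. 2.803e20/6.022e23 = 4.655e-4 mol.
Photons absorbed: 0.381 × 4.655e-4 = 1.774e-4 mol.
Product formed: 0.85 × 1.774e-4 = 1.508e-4 mol.
Rate: 1.508e-4 / 3900 s = 3.9e-8 mol s⁻¹.

3.9e-8 mol s⁻¹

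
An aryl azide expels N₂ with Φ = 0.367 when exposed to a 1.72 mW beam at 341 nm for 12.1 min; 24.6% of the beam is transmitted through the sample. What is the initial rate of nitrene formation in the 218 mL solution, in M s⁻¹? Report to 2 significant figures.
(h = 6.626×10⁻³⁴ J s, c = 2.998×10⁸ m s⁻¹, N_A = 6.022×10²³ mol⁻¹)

Photon energy at 341 nm: hc/λ = (6.626×10⁻³⁴)(2.998×10⁸)/(341×10⁻⁹) = 5.825×10⁻¹⁹ J.
Energy delivered: (1.72 mW)(726 s) = 1.249 J.
Photons incident: 1.249 / 5.825×10⁻¹⁹ = 2.144×10¹⁸, i.e. 2.144×10¹⁸/6.022×10²³ = 3.560×10⁻⁶ mol.
Fraction absorbed: 1 − 24.6/100 = 0.7540.
Photons absorbed: 0.7540 × 3.560×10⁻⁶ = 2.684×10⁻⁶ mol.
Product formed: 0.367 × 2.684×10⁻⁶ = 9.850×10⁻⁷ mol.
Rate: 9.850×10⁻⁷ mol / (726 s × 0.218 L) = 6.2×10⁻⁹ M s⁻¹.

6.2×10⁻⁹ M s⁻¹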